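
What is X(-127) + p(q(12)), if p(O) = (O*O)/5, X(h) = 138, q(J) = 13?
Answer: 859/5 ≈ 171.80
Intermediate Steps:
p(O) = O**2/5 (p(O) = O**2*(1/5) = O**2/5)
X(-127) + p(q(12)) = 138 + (1/5)*13**2 = 138 + (1/5)*169 = 138 + 169/5 = 859/5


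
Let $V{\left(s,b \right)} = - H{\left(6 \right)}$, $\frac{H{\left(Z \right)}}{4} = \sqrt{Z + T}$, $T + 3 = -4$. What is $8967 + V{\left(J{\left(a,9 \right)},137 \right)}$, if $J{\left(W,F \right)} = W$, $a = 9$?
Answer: $8967 - 4 i \approx 8967.0 - 4.0 i$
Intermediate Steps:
$T = -7$ ($T = -3 - 4 = -7$)
$H{\left(Z \right)} = 4 \sqrt{-7 + Z}$ ($H{\left(Z \right)} = 4 \sqrt{Z - 7} = 4 \sqrt{-7 + Z}$)
$V{\left(s,b \right)} = - 4 i$ ($V{\left(s,b \right)} = - 4 \sqrt{-7 + 6} = - 4 \sqrt{-1} = - 4 i$)
$8967 + V{\left(J{\left(a,9 \right)},137 \right)} = 8967 - 4 i$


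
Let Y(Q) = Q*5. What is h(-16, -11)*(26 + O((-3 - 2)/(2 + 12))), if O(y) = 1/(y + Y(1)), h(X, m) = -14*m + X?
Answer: 235152/65 ≈ 3617.7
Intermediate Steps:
Y(Q) = 5*Q
h(X, m) = X - 14*m
O(y) = 1/(5 + y) (O(y) = 1/(y + 5*1) = 1/(y + 5) = 1/(5 + y))
h(-16, -11)*(26 + O((-3 - 2)/(2 + 12))) = (-16 - 14*(-11))*(26 + 1/(5 + (-3 - 2)/(2 + 12))) = (-16 + 154)*(26 + 1/(5 - 5/14)) = 138*(26 + 1/(5 - 5*1/14)) = 138*(26 + 1/(5 - 5/14)) = 138*(26 + 1/(65/14)) = 138*(26 + 14/65) = 138*(1704/65) = 235152/65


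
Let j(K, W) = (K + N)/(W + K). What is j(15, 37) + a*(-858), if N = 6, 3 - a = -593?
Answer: -26591115/52 ≈ -5.1137e+5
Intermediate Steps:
a = 596 (a = 3 - 1*(-593) = 3 + 593 = 596)
j(K, W) = (6 + K)/(K + W) (j(K, W) = (K + 6)/(W + K) = (6 + K)/(K + W))
j(15, 37) + a*(-858) = (6 + 15)/(15 + 37) + 596*(-858) = 21/52 - 511368 = -26591115/52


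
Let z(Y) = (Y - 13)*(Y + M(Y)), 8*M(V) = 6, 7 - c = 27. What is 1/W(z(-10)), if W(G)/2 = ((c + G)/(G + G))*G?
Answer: 4/771 ≈ 0.0051881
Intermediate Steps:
c = -20 (c = 7 - 1*27 = 7 - 27 = -20)
M(V) = ¾ (M(V) = (⅛)*6 = ¾)
z(Y) = (-13 + Y)*(¾ + Y) (z(Y) = (Y - 13)*(Y + ¾) = (-13 + Y)*(¾ + Y))
W(G) = -20 + G (W(G) = 2*(((-20 + G)/(G + G))*G) = 2*(((-20 + G)/((2*G)))*G) = 2*(((-20 + G)*(1/(2*G)))*G) = 2*(((-20 + G)/(2*G))*G) = 2*(-10 + G/2) = -20 + G)
1/W(z(-10)) = 1/(-20 + (-39/4 + (-10)² - 49/4*(-10))) = 1/(-20 + (-39/4 + 100 + 245/2)) = 1/(-20 + 851/4) = 1/(771/4) = 4/771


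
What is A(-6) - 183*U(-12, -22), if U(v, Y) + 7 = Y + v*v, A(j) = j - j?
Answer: -21045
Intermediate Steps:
A(j) = 0
U(v, Y) = -7 + Y + v² (U(v, Y) = -7 + (Y + v*v) = -7 + (Y + v²) = -7 + Y + v²)
A(-6) - 183*U(-12, -22) = 0 - 183*(-7 - 22 + (-12)²) = 0 - 183*(-7 - 22 + 144) = 0 - 183*115 = 0 - 21045 = -21045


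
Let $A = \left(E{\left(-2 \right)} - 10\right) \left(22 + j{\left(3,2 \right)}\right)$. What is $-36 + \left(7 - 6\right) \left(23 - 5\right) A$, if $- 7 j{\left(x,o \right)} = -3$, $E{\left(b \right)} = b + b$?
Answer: $-5688$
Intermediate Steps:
$E{\left(b \right)} = 2 b$
$j{\left(x,o \right)} = \frac{3}{7}$ ($j{\left(x,o \right)} = \left(- \frac{1}{7}\right) \left(-3\right) = \frac{3}{7}$)
$A = -314$ ($A = \left(2 \left(-2\right) - 10\right) \left(22 + \frac{3}{7}\right) = \left(-4 - 10\right) \frac{157}{7} = \left(-14\right) \frac{157}{7} = -314$)
$-36 + \left(7 - 6\right) \left(23 - 5\right) A = -36 + \left(7 - 6\right) \left(23 - 5\right) \left(-314\right) = -36 + 1 \cdot 18 \left(-314\right) = -36 + 18 \left(-314\right) = -36 - 5652 = -5688$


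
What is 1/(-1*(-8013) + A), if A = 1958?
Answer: 1/9971 ≈ 0.00010029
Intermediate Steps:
1/(-1*(-8013) + A) = 1/(-1*(-8013) + 1958) = 1/(8013 + 1958) = 1/9971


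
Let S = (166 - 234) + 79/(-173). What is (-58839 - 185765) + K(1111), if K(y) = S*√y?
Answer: -244604 - 11843*√1111/173 ≈ -2.4689e+5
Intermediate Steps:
S = -11843/173 (S = -68 + 79*(-1/173) = -68 - 79/173 = -11843/173 ≈ -68.457)
K(y) = -11843*√y/173
(-58839 - 185765) + K(1111) = (-58839 - 185765) - 11843*√1111/173 = -244604 - 11843*√1111/173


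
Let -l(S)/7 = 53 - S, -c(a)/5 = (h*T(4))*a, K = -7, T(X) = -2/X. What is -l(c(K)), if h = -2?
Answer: 126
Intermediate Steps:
c(a) = -5*a (c(a) = -5*(-(-4)/4)*a = -5*(-2*(-1/2))*a = -5*a)
l(S) = -371 + 7*S (l(S) = -7*(53 - S) = -371 + 7*S)
-l(c(K)) = -(-371 + 7*(-5*(-7))) = -(-371 + 7*35) = -(-371 + 245) = -1*(-126) = 126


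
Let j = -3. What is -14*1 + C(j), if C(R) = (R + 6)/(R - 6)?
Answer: -43/3 ≈ -14.333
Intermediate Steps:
C(R) = (6 + R)/(-6 + R)
-14*1 + C(j) = -14*1 + (6 - 3)/(-6 - 3) = -14 + 3/(-9) = -14 - 1/9*3 = -14 - 1/3 = -43/3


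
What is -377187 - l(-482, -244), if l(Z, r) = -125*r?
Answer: -407687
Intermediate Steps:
-377187 - l(-482, -244) = -377187 - (-125)*(-244) = -377187 - 1*30500 = -377187 - 30500 = -407687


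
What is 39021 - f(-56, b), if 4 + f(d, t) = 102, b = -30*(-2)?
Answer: 38923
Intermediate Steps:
b = 60
f(d, t) = 98 (f(d, t) = -4 + 102 = 98)
39021 - f(-56, b) = 39021 - 1*98 = 39021 - 98 = 38923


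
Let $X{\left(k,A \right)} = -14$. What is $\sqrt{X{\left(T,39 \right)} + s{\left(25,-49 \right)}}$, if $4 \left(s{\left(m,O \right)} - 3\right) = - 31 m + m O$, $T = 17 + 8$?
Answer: $i \sqrt{511} \approx 22.605 i$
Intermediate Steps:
$T = 25$
$s{\left(m,O \right)} = 3 - \frac{31 m}{4} + \frac{O m}{4}$ ($s{\left(m,O \right)} = 3 + \frac{- 31 m + m O}{4} = 3 + \frac{- 31 m + O m}{4} = 3 + \left(- \frac{31 m}{4} + \frac{O m}{4}\right) = 3 - \frac{31 m}{4} + \frac{O m}{4}$)
$\sqrt{X{\left(T,39 \right)} + s{\left(25,-49 \right)}} = \sqrt{-14 + \left(3 - \frac{775}{4} + \frac{1}{4} \left(-49\right) 25\right)} = \sqrt{-14 - 497} = \sqrt{-511} = i \sqrt{511}$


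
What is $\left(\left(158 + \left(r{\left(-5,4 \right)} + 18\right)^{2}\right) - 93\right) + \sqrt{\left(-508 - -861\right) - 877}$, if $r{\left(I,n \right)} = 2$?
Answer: $465 + 2 i \sqrt{131} \approx 465.0 + 22.891 i$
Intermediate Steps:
$\left(\left(158 + \left(r{\left(-5,4 \right)} + 18\right)^{2}\right) - 93\right) + \sqrt{\left(-508 - -861\right) - 877} = \left(\left(158 + \left(2 + 18\right)^{2}\right) - 93\right) + \sqrt{\left(-508 - -861\right) - 877} = \left(\left(158 + 20^{2}\right) - 93\right) + \sqrt{\left(-508 + 861\right) - 877} = \left(\left(158 + 400\right) - 93\right) + \sqrt{353 - 877} = \left(558 - 93\right) + \sqrt{353 - 877} = 465 + \sqrt{-524} = 465 + 2 i \sqrt{131}$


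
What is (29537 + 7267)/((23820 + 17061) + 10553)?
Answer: 18402/25717 ≈ 0.71556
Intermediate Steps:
(29537 + 7267)/((23820 + 17061) + 10553) = 36804/(40881 + 10553) = 36804/51434 = 36804*(1/51434) = 18402/25717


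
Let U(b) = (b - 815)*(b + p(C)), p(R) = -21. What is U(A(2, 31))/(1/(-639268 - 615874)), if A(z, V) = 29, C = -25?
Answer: 7892332896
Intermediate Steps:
U(b) = (-815 + b)*(-21 + b) (U(b) = (b - 815)*(b - 21) = (-815 + b)*(-21 + b))
U(A(2, 31))/(1/(-639268 - 615874)) = (17115 + 29² - 836*29)/(1/(-639268 - 615874)) = (17115 + 841 - 24244)/(1/(-1255142)) = -6288/(-1/1255142) = -6288*(-1255142) = 7892332896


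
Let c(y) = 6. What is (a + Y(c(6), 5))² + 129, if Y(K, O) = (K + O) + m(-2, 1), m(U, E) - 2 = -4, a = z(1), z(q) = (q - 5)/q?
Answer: 154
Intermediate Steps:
z(q) = (-5 + q)/q
a = -4 (a = (-5 + 1)/1 = 1*(-4) = -4)
m(U, E) = -2 (m(U, E) = 2 - 4 = -2)
Y(K, O) = -2 + K + O (Y(K, O) = (K + O) - 2 = -2 + K + O)
(a + Y(c(6), 5))² + 129 = (-4 + (-2 + 6 + 5))² + 129 = (-4 + 9)² + 129 = 5² + 129 = 25 + 129 = 154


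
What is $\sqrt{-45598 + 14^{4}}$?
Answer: $3 i \sqrt{798} \approx 84.747 i$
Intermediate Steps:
$\sqrt{-45598 + 14^{4}} = \sqrt{-45598 + 38416} = \sqrt{-7182} = 3 i \sqrt{798}$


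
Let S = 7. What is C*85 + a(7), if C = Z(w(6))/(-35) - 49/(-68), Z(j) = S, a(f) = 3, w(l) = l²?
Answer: 189/4 ≈ 47.250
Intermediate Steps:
Z(j) = 7
C = 177/340 (C = 7/(-35) - 49/(-68) = 7*(-1/35) - 49*(-1/68) = -⅕ + 49/68 = 177/340 ≈ 0.52059)
C*85 + a(7) = (177/340)*85 + 3 = 177/4 + 3 = 189/4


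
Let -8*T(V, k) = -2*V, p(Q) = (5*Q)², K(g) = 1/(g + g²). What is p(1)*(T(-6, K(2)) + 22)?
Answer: 1025/2 ≈ 512.50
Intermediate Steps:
p(Q) = 25*Q²
T(V, k) = V/4 (T(V, k) = -(-1)*V/4 = V/4)
p(1)*(T(-6, K(2)) + 22) = (25*1²)*((¼)*(-6) + 22) = (25*1)*(-3/2 + 22) = 25*(41/2) = 1025/2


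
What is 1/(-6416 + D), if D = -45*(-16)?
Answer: -1/5696 ≈ -0.00017556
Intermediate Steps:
D = 720
1/(-6416 + D) = 1/(-6416 + 720) = 1/(-5696) = -1/5696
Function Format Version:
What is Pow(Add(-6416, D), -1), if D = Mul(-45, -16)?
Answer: Rational(-1, 5696) ≈ -0.00017556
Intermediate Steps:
D = 720
Pow(Add(-6416, D), -1) = Pow(Add(-6416, 720), -1) = Pow(-5696, -1) = Rational(-1, 5696)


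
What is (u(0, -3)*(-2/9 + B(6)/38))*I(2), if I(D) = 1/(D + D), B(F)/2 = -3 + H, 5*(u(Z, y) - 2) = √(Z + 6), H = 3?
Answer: -⅑ - √6/90 ≈ -0.13833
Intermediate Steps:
u(Z, y) = 2 + √(6 + Z)/5 (u(Z, y) = 2 + √(Z + 6)/5 = 2 + √(6 + Z)/5)
B(F) = 0 (B(F) = 2*(-3 + 3) = 2*0 = 0)
I(D) = 1/(2*D)
(u(0, -3)*(-2/9 + B(6)/38))*I(2) = ((2 + √(6 + 0)/5)*(-2/9 + 0/38))*((½)/2) = ((2 + √6/5)*(-2*⅑ + 0*(1/38)))*((½)*(½)) = ((2 + √6/5)*(-2/9 + 0))*(¼) = ((2 + √6/5)*(-2/9))*(¼) = (-4/9 - 2*√6/45)*(¼) = -⅑ - √6/90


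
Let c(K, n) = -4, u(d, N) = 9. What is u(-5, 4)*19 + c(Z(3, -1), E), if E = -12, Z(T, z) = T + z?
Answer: 167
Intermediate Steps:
u(-5, 4)*19 + c(Z(3, -1), E) = 9*19 - 4 = 171 - 4 = 167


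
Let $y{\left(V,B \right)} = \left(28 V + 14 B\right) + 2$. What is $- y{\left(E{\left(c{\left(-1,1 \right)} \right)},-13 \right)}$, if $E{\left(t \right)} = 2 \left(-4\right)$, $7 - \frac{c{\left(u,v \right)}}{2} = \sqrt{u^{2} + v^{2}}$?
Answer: $404$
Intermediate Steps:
$c{\left(u,v \right)} = 14 - 2 \sqrt{u^{2} + v^{2}}$
$E{\left(t \right)} = -8$
$y{\left(V,B \right)} = 2 + 14 B + 28 V$ ($y{\left(V,B \right)} = \left(14 B + 28 V\right) + 2 = 2 + 14 B + 28 V$)
$- y{\left(E{\left(c{\left(-1,1 \right)} \right)},-13 \right)} = - (2 + 14 \left(-13\right) + 28 \left(-8\right)) = - (2 - 182 - 224) = \left(-1\right) \left(-404\right) = 404$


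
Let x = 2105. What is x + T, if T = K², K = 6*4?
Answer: 2681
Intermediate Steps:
K = 24
T = 576 (T = 24² = 576)
x + T = 2105 + 576 = 2681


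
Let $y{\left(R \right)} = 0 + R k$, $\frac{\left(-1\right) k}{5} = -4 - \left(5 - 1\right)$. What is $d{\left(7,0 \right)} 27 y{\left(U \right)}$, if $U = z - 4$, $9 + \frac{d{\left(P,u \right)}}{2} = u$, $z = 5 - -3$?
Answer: $-77760$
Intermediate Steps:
$z = 8$ ($z = 5 + 3 = 8$)
$d{\left(P,u \right)} = -18 + 2 u$
$U = 4$ ($U = 8 - 4 = 4$)
$k = 40$ ($k = - 5 \left(-4 - \left(5 - 1\right)\right) = - 5 \left(-4 - 4\right) = \left(-5\right) \left(-8\right) = 40$)
$y{\left(R \right)} = 40 R$ ($y{\left(R \right)} = 0 + R 40 = 0 + 40 R = 40 R$)
$d{\left(7,0 \right)} 27 y{\left(U \right)} = \left(-18 + 2 \cdot 0\right) 27 \cdot 40 \cdot 4 = \left(-18 + 0\right) 27 \cdot 160 = \left(-18\right) 27 \cdot 160 = \left(-486\right) 160 = -77760$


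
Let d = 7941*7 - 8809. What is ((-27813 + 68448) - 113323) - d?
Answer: -119466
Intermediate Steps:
d = 46778 (d = 55587 - 8809 = 46778)
((-27813 + 68448) - 113323) - d = ((-27813 + 68448) - 113323) - 1*46778 = (40635 - 113323) - 46778 = -72688 - 46778 = -119466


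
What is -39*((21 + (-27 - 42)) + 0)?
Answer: 1872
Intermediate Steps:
-39*((21 + (-27 - 42)) + 0) = -39*((21 - 69) + 0) = -39*(-48 + 0) = -39*(-48) = 1872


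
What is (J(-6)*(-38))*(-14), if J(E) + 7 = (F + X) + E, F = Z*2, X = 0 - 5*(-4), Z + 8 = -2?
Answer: -6916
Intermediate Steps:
Z = -10 (Z = -8 - 2 = -10)
X = 20 (X = 0 + 20 = 20)
F = -20 (F = -10*2 = -20)
J(E) = -7 + E (J(E) = -7 + ((-20 + 20) + E) = -7 + (0 + E) = -7 + E)
(J(-6)*(-38))*(-14) = ((-7 - 6)*(-38))*(-14) = -13*(-38)*(-14) = 494*(-14) = -6916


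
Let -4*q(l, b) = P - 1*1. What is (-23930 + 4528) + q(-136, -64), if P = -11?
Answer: -19399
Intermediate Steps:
q(l, b) = 3 (q(l, b) = -(-11 - 1*1)/4 = -(-11 - 1)/4 = -1/4*(-12) = 3)
(-23930 + 4528) + q(-136, -64) = (-23930 + 4528) + 3 = -19402 + 3 = -19399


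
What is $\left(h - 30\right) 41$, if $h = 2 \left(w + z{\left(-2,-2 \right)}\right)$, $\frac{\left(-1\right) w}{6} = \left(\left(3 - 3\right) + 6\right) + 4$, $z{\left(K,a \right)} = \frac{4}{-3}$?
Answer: $- \frac{18778}{3} \approx -6259.3$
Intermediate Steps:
$z{\left(K,a \right)} = - \frac{4}{3}$ ($z{\left(K,a \right)} = 4 \left(- \frac{1}{3}\right) = - \frac{4}{3}$)
$w = -60$ ($w = - 6 \left(\left(\left(3 - 3\right) + 6\right) + 4\right) = - 6 \left(\left(0 + 6\right) + 4\right) = - 6 \left(6 + 4\right) = \left(-6\right) 10 = -60$)
$h = - \frac{368}{3}$ ($h = 2 \left(-60 - \frac{4}{3}\right) = 2 \left(- \frac{184}{3}\right) = - \frac{368}{3} \approx -122.67$)
$\left(h - 30\right) 41 = \left(- \frac{368}{3} - 30\right) 41 = \left(- \frac{458}{3}\right) 41 = - \frac{18778}{3}$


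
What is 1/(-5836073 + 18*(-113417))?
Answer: -1/7877579 ≈ -1.2694e-7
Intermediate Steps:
1/(-5836073 + 18*(-113417)) = 1/(-5836073 - 2041506) = 1/(-7877579) = -1/7877579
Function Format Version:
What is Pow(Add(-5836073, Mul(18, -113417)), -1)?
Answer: Rational(-1, 7877579) ≈ -1.2694e-7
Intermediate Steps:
Pow(Add(-5836073, Mul(18, -113417)), -1) = Pow(Add(-5836073, -2041506), -1) = Pow(-7877579, -1) = Rational(-1, 7877579)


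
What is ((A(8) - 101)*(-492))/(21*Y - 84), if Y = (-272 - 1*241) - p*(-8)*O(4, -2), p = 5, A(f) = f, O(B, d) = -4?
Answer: -15252/4739 ≈ -3.2184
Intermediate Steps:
Y = -673 (Y = (-272 - 1*241) - 5*(-8)*(-4) = (-272 - 241) - (-40)*(-4) = -513 - 1*160 = -513 - 160 = -673)
((A(8) - 101)*(-492))/(21*Y - 84) = ((8 - 101)*(-492))/(21*(-673) - 84) = (-93*(-492))/(-14133 - 84) = 45756/(-14217) = 45756*(-1/14217) = -15252/4739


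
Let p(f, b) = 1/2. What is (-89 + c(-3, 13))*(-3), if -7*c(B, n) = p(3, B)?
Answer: 3741/14 ≈ 267.21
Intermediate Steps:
p(f, b) = ½
c(B, n) = -1/14 (c(B, n) = -⅐*½ = -1/14)
(-89 + c(-3, 13))*(-3) = (-89 - 1/14)*(-3) = -1247/14*(-3) = 3741/14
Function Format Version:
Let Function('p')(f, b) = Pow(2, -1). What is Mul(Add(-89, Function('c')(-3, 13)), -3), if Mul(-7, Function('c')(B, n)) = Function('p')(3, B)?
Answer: Rational(3741, 14) ≈ 267.21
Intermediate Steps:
Function('p')(f, b) = Rational(1, 2)
Function('c')(B, n) = Rational(-1, 14) (Function('c')(B, n) = Mul(Rational(-1, 7), Rational(1, 2)) = Rational(-1, 14))
Mul(Add(-89, Function('c')(-3, 13)), -3) = Mul(Add(-89, Rational(-1, 14)), -3) = Mul(Rational(-1247, 14), -3) = Rational(3741, 14)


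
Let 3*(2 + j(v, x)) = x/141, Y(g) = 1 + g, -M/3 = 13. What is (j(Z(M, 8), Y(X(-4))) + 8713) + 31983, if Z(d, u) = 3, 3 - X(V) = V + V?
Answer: 5737858/141 ≈ 40694.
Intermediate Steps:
M = -39 (M = -3*13 = -39)
X(V) = 3 - 2*V (X(V) = 3 - (V + V) = 3 - 2*V)
j(v, x) = -2 + x/423 (j(v, x) = -2 + (x/141)/3 = -2 + x/423)
(j(Z(M, 8), Y(X(-4))) + 8713) + 31983 = ((-2 + (1 + (3 - 2*(-4)))/423) + 8713) + 31983 = ((-2 + (1 + (3 + 8))/423) + 8713) + 31983 = ((-2 + (1 + 11)/423) + 8713) + 31983 = ((-2 + (1/423)*12) + 8713) + 31983 = ((-2 + 4/141) + 8713) + 31983 = (-278/141 + 8713) + 31983 = 1228255/141 + 31983 = 5737858/141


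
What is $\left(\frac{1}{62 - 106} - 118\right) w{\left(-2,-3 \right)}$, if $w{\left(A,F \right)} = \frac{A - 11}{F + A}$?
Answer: $- \frac{67509}{220} \approx -306.86$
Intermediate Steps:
$w{\left(A,F \right)} = \frac{-11 + A}{A + F}$
$\left(\frac{1}{62 - 106} - 118\right) w{\left(-2,-3 \right)} = \left(\frac{1}{62 - 106} - 118\right) \frac{-11 - 2}{-2 - 3} = \left(\frac{1}{-44} - 118\right) \frac{1}{-5} \left(-13\right) = \left(- \frac{1}{44} - 118\right) \left(\left(- \frac{1}{5}\right) \left(-13\right)\right) = \left(- \frac{5193}{44}\right) \frac{13}{5} = - \frac{67509}{220}$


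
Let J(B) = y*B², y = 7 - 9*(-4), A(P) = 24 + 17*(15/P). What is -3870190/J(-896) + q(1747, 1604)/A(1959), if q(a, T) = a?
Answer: 2808597422627/38853484544 ≈ 72.287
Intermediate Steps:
A(P) = 24 + 255/P
y = 43 (y = 7 + 36 = 43)
J(B) = 43*B²
-3870190/J(-896) + q(1747, 1604)/A(1959) = -3870190/(43*(-896)²) + 1747/(24 + 255/1959) = -3870190/(43*802816) + 1747/(24 + 255*(1/1959)) = -3870190/34521088 + 1747/(24 + 85/653) = -3870190*1/34521088 + 1747/(15757/653) = -1935095/17260544 + 1747*(653/15757) = -1935095/17260544 + 1140791/15757 = 2808597422627/38853484544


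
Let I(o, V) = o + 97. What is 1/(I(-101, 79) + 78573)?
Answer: 1/78569 ≈ 1.2728e-5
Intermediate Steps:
I(o, V) = 97 + o
1/(I(-101, 79) + 78573) = 1/((97 - 101) + 78573) = 1/(-4 + 78573) = 1/78569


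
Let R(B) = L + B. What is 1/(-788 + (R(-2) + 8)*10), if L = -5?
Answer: -1/778 ≈ -0.0012853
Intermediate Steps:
R(B) = -5 + B
1/(-788 + (R(-2) + 8)*10) = 1/(-788 + ((-5 - 2) + 8)*10) = 1/(-788 + (-7 + 8)*10) = 1/(-788 + 1*10) = 1/(-788 + 10) = 1/(-778) = -1/778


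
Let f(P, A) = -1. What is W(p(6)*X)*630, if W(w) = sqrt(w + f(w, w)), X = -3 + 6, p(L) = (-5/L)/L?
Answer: 105*I*sqrt(51) ≈ 749.85*I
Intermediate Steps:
p(L) = -5/L**2
X = 3
W(w) = sqrt(-1 + w) (W(w) = sqrt(w - 1) = sqrt(-1 + w))
W(p(6)*X)*630 = sqrt(-1 - 5/6**2*3)*630 = sqrt(-1 - 5*1/36*3)*630 = sqrt(-1 - 5/36*3)*630 = sqrt(-1 - 5/12)*630 = sqrt(-17/12)*630 = (I*sqrt(51)/6)*630 = 105*I*sqrt(51)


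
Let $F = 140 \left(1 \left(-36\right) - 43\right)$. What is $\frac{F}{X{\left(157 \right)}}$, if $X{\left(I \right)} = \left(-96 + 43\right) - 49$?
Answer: $\frac{5530}{51} \approx 108.43$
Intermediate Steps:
$F = -11060$ ($F = 140 \left(-36 - 43\right) = 140 \left(-79\right) = -11060$)
$X{\left(I \right)} = -102$ ($X{\left(I \right)} = -53 - 49 = -102$)
$\frac{F}{X{\left(157 \right)}} = - \frac{11060}{-102} = \left(-11060\right) \left(- \frac{1}{102}\right) = \frac{5530}{51}$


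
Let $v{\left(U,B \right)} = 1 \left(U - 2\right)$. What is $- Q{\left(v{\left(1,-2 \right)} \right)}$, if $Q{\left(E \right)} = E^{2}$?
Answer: $-1$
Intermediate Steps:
$v{\left(U,B \right)} = -2 + U$ ($v{\left(U,B \right)} = 1 \left(-2 + U\right) = -2 + U$)
$- Q{\left(v{\left(1,-2 \right)} \right)} = - \left(-2 + 1\right)^{2} = - \left(-1\right)^{2} = \left(-1\right) 1 = -1$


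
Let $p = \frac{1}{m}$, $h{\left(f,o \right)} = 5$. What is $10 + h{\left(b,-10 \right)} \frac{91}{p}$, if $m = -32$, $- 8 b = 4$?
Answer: $-14550$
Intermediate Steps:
$b = - \frac{1}{2}$ ($b = \left(- \frac{1}{8}\right) 4 = - \frac{1}{2} \approx -0.5$)
$p = - \frac{1}{32}$ ($p = \frac{1}{-32} = - \frac{1}{32} \approx -0.03125$)
$10 + h{\left(b,-10 \right)} \frac{91}{p} = 10 + 5 \frac{91}{- \frac{1}{32}} = 10 + 5 \cdot 91 \left(-32\right) = 10 + 5 \left(-2912\right) = 10 - 14560 = -14550$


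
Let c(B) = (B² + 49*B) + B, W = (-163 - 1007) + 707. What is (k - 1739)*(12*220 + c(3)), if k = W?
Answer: -6163398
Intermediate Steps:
W = -463 (W = -1170 + 707 = -463)
c(B) = B² + 50*B
k = -463
(k - 1739)*(12*220 + c(3)) = (-463 - 1739)*(12*220 + 3*(50 + 3)) = -2202*(2640 + 3*53) = -2202*(2640 + 159) = -2202*2799 = -6163398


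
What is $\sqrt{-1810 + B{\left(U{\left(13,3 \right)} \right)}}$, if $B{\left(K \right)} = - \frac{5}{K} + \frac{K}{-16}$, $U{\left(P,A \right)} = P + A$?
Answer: $\frac{i \sqrt{28981}}{4} \approx 42.56 i$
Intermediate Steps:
$U{\left(P,A \right)} = A + P$
$B{\left(K \right)} = - \frac{5}{K} - \frac{K}{16}$ ($B{\left(K \right)} = - \frac{5}{K} + K \left(- \frac{1}{16}\right) = - \frac{5}{K} - \frac{K}{16}$)
$\sqrt{-1810 + B{\left(U{\left(13,3 \right)} \right)}} = \sqrt{-1810 - \left(\frac{5}{3 + 13} + \frac{3 + 13}{16}\right)} = \sqrt{-1810 - \left(1 + \frac{5}{16}\right)} = \sqrt{-1810 - \frac{21}{16}} = \sqrt{- \frac{28981}{16}} = \frac{i \sqrt{28981}}{4}$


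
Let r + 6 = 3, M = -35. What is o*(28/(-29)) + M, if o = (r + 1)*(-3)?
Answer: -1183/29 ≈ -40.793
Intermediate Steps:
r = -3 (r = -6 + 3 = -3)
o = 6 (o = (-3 + 1)*(-3) = -2*(-3) = 6)
o*(28/(-29)) + M = 6*(28/(-29)) - 35 = 6*(28*(-1/29)) - 35 = 6*(-28/29) - 35 = -168/29 - 35 = -1183/29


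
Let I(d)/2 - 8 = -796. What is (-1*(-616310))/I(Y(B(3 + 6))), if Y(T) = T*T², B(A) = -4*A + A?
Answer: -308155/788 ≈ -391.06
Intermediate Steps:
B(A) = -3*A
Y(T) = T³
I(d) = -1576 (I(d) = 16 + 2*(-796) = 16 - 1592 = -1576)
(-1*(-616310))/I(Y(B(3 + 6))) = -1*(-616310)/(-1576) = 616310*(-1/1576) = -308155/788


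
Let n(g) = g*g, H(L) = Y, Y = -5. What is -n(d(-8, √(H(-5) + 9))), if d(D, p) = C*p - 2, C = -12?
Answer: -676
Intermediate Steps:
H(L) = -5
d(D, p) = -2 - 12*p (d(D, p) = -12*p - 2 = -2 - 12*p)
n(g) = g²
-n(d(-8, √(H(-5) + 9))) = -(-2 - 12*√(-5 + 9))² = -(-2 - 12*√4)² = -(-2 - 12*2)² = -(-2 - 24)² = -1*(-26)² = -1*676 = -676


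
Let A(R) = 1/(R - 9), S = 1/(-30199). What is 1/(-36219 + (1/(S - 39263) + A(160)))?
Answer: -179041204038/6484692187909033 ≈ -2.7610e-5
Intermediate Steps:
S = -1/30199 ≈ -3.3114e-5
A(R) = 1/(-9 + R)
1/(-36219 + (1/(S - 39263) + A(160))) = 1/(-36219 + (1/(-1/30199 - 39263) + 1/(-9 + 160))) = 1/(-36219 + (1/(-1185703338/30199) + 1/151)) = 1/(-36219 + (-30199/1185703338 + 1/151)) = 1/(-36219 + 1181143289/179041204038) = 1/(-6484692187909033/179041204038) = -179041204038/6484692187909033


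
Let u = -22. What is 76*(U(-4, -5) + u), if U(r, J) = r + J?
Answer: -2356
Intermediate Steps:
U(r, J) = J + r
76*(U(-4, -5) + u) = 76*((-5 - 4) - 22) = 76*(-9 - 22) = 76*(-31) = -2356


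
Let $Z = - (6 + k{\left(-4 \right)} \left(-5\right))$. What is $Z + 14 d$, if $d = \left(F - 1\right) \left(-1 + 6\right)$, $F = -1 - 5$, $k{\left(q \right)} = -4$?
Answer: $-516$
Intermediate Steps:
$F = -6$ ($F = -1 - 5 = -6$)
$d = -35$ ($d = \left(-6 - 1\right) \left(-1 + 6\right) = \left(-7\right) 5 = -35$)
$Z = -26$ ($Z = - (6 - -20) = - (6 + 20) = \left(-1\right) 26 = -26$)
$Z + 14 d = -26 + 14 \left(-35\right) = -26 - 490 = -516$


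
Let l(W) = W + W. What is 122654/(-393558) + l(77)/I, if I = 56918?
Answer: -1730153110/5600133561 ≈ -0.30895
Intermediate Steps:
l(W) = 2*W
122654/(-393558) + l(77)/I = 122654/(-393558) + (2*77)/56918 = 122654*(-1/393558) + 154*(1/56918) = -61327/196779 + 77/28459 = -1730153110/5600133561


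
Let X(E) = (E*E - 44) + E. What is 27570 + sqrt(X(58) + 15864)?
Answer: 27570 + 3*sqrt(2138) ≈ 27709.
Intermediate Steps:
X(E) = -44 + E + E**2 (X(E) = (E**2 - 44) + E = (-44 + E**2) + E = -44 + E + E**2)
27570 + sqrt(X(58) + 15864) = 27570 + sqrt((-44 + 58 + 58**2) + 15864) = 27570 + sqrt((-44 + 58 + 3364) + 15864) = 27570 + sqrt(3378 + 15864) = 27570 + sqrt(19242) = 27570 + 3*sqrt(2138)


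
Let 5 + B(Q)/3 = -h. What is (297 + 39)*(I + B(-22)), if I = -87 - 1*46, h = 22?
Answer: -71904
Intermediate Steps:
B(Q) = -81 (B(Q) = -15 + 3*(-1*22) = -15 + 3*(-22) = -15 - 66 = -81)
I = -133 (I = -87 - 46 = -133)
(297 + 39)*(I + B(-22)) = (297 + 39)*(-133 - 81) = 336*(-214) = -71904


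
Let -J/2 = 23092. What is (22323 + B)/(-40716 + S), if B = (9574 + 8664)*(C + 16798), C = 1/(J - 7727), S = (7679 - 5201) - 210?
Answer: -500529730963/62811216 ≈ -7968.8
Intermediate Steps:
J = -46184 (J = -2*23092 = -46184)
S = 2268 (S = 2478 - 210 = 2268)
C = -1/53911 (C = 1/(-46184 - 7727) = 1/(-53911) = -1/53911 ≈ -1.8549e-5)
B = 1501479787866/4901 (B = (9574 + 8664)*(-1/53911 + 16798) = 18238*(905596977/53911) = 1501479787866/4901 ≈ 3.0636e+8)
(22323 + B)/(-40716 + S) = (22323 + 1501479787866/4901)/(-40716 + 2268) = (1501589192889/4901)/(-38448) = (1501589192889/4901)*(-1/38448) = -500529730963/62811216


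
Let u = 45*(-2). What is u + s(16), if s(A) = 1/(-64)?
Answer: -5761/64 ≈ -90.016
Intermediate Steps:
s(A) = -1/64
u = -90
u + s(16) = -90 - 1/64 = -5761/64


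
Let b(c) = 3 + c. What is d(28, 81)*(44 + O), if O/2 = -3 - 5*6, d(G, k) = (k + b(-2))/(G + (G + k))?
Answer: -1804/137 ≈ -13.168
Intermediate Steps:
d(G, k) = (1 + k)/(k + 2*G) (d(G, k) = (k + (3 - 2))/(G + (G + k)) = (k + 1)/(k + 2*G) = (1 + k)/(k + 2*G))
O = -66 (O = 2*(-3 - 5*6) = 2*(-3 - 30) = 2*(-33) = -66)
d(28, 81)*(44 + O) = ((1 + 81)/(81 + 2*28))*(44 - 66) = (82/(81 + 56))*(-22) = (82/137)*(-22) = -1804/137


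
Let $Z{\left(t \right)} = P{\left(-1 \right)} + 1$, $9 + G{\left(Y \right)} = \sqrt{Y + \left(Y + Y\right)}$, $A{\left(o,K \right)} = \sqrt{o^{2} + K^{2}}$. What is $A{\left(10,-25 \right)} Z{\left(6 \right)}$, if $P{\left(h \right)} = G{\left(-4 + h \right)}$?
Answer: $5 \sqrt{29} \left(-8 + i \sqrt{15}\right) \approx -215.41 + 104.28 i$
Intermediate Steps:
$A{\left(o,K \right)} = \sqrt{K^{2} + o^{2}}$
$G{\left(Y \right)} = -9 + \sqrt{3} \sqrt{Y}$ ($G{\left(Y \right)} = -9 + \sqrt{Y + \left(Y + Y\right)} = -9 + \sqrt{Y + 2 Y} = -9 + \sqrt{3 Y} = -9 + \sqrt{3} \sqrt{Y}$)
$P{\left(h \right)} = -9 + \sqrt{3} \sqrt{-4 + h}$
$Z{\left(t \right)} = -8 + i \sqrt{15}$ ($Z{\left(t \right)} = \left(-9 + \sqrt{-12 + 3 \left(-1\right)}\right) + 1 = \left(-9 + \sqrt{-12 - 3}\right) + 1 = \left(-9 + \sqrt{-15}\right) + 1 = \left(-9 + i \sqrt{15}\right) + 1 = -8 + i \sqrt{15}$)
$A{\left(10,-25 \right)} Z{\left(6 \right)} = \sqrt{\left(-25\right)^{2} + 10^{2}} \left(-8 + i \sqrt{15}\right) = \sqrt{625 + 100} \left(-8 + i \sqrt{15}\right) = \sqrt{725} \left(-8 + i \sqrt{15}\right) = 5 \sqrt{29} \left(-8 + i \sqrt{15}\right)$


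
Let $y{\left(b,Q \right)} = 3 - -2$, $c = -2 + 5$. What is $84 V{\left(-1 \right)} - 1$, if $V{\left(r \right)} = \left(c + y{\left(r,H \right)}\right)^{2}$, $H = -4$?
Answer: $5375$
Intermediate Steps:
$c = 3$
$y{\left(b,Q \right)} = 5$ ($y{\left(b,Q \right)} = 3 + 2 = 5$)
$V{\left(r \right)} = 64$ ($V{\left(r \right)} = \left(3 + 5\right)^{2} = 8^{2} = 64$)
$84 V{\left(-1 \right)} - 1 = 84 \cdot 64 - 1 = 5376 - 1 = 5375$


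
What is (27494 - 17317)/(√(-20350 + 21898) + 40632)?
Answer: 34459322/137579823 - 10177*√43/275159646 ≈ 0.25023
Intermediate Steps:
(27494 - 17317)/(√(-20350 + 21898) + 40632) = 10177/(√1548 + 40632) = 10177/(6*√43 + 40632) = 10177/(40632 + 6*√43)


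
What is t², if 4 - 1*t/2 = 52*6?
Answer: 379456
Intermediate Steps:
t = -616 (t = 8 - 104*6 = 8 - 2*312 = 8 - 624 = -616)
t² = (-616)² = 379456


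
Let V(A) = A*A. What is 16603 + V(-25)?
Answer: 17228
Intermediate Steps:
V(A) = A**2
16603 + V(-25) = 16603 + (-25)**2 = 16603 + 625 = 17228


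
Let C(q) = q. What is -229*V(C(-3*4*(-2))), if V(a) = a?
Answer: -5496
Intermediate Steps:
-229*V(C(-3*4*(-2))) = -229*(-3*4)*(-2) = -(-2748)*(-2) = -229*24 = -5496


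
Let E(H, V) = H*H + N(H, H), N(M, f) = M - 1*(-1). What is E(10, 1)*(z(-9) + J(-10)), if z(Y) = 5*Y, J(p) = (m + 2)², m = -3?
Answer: -4884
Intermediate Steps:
N(M, f) = 1 + M (N(M, f) = M + 1 = 1 + M)
J(p) = 1 (J(p) = (-3 + 2)² = (-1)² = 1)
E(H, V) = 1 + H + H² (E(H, V) = H*H + (1 + H) = H² + (1 + H) = 1 + H + H²)
E(10, 1)*(z(-9) + J(-10)) = (1 + 10 + 10²)*(5*(-9) + 1) = (1 + 10 + 100)*(-45 + 1) = 111*(-44) = -4884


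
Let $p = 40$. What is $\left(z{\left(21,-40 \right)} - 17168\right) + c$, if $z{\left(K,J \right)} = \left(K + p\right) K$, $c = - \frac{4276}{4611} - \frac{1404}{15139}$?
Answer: $- \frac{1109078002231}{69805929} \approx -15888.0$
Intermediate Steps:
$c = - \frac{71208208}{69805929}$ ($c = \left(-4276\right) \frac{1}{4611} - \frac{1404}{15139} = - \frac{4276}{4611} - \frac{1404}{15139} = - \frac{71208208}{69805929} \approx -1.0201$)
$z{\left(K,J \right)} = K \left(40 + K\right)$ ($z{\left(K,J \right)} = \left(K + 40\right) K = \left(40 + K\right) K = K \left(40 + K\right)$)
$\left(z{\left(21,-40 \right)} - 17168\right) + c = \left(21 \left(40 + 21\right) - 17168\right) - \frac{71208208}{69805929} = \left(21 \cdot 61 - 17168\right) - \frac{71208208}{69805929} = \left(1281 - 17168\right) - \frac{71208208}{69805929} = -15887 - \frac{71208208}{69805929} = - \frac{1109078002231}{69805929}$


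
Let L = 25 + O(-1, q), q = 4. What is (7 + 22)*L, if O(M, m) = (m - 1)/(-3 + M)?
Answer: 2813/4 ≈ 703.25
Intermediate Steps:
O(M, m) = (-1 + m)/(-3 + M)
L = 97/4 (L = 25 + (-1 + 4)/(-3 - 1) = 25 + 3/(-4) = 25 - 1/4*3 = 25 - 3/4 = 97/4 ≈ 24.250)
(7 + 22)*L = (7 + 22)*(97/4) = 29*(97/4) = 2813/4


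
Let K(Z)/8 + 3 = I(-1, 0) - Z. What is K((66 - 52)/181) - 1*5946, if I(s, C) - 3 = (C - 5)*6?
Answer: -1119778/181 ≈ -6186.6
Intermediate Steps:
I(s, C) = -27 + 6*C (I(s, C) = 3 + (C - 5)*6 = 3 + (-5 + C)*6 = 3 + (-30 + 6*C) = -27 + 6*C)
K(Z) = -240 - 8*Z (K(Z) = -24 + 8*((-27 + 6*0) - Z) = -24 + 8*((-27 + 0) - Z) = -24 + 8*(-27 - Z) = -24 + (-216 - 8*Z) = -240 - 8*Z)
K((66 - 52)/181) - 1*5946 = (-240 - 8*(66 - 52)/181) - 1*5946 = (-240 - 112/181) - 5946 = -43552/181 - 5946 = -1119778/181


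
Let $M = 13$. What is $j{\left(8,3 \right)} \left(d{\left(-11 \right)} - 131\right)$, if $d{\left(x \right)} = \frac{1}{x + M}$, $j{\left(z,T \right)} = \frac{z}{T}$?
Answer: $-348$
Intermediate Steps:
$d{\left(x \right)} = \frac{1}{13 + x}$ ($d{\left(x \right)} = \frac{1}{x + 13} = \frac{1}{13 + x}$)
$j{\left(8,3 \right)} \left(d{\left(-11 \right)} - 131\right) = \frac{8}{3} \left(\frac{1}{13 - 11} - 131\right) = 8 \cdot \frac{1}{3} \left(\frac{1}{2} - 131\right) = \frac{8 \left(\frac{1}{2} - 131\right)}{3} = \frac{8}{3} \left(- \frac{261}{2}\right) = -348$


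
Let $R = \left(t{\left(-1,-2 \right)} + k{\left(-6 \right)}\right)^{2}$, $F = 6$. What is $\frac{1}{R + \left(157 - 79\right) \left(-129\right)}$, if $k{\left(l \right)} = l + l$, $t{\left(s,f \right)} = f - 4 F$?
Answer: $- \frac{1}{8618} \approx -0.00011604$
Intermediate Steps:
$t{\left(s,f \right)} = -24 + f$ ($t{\left(s,f \right)} = f - 24 = -24 + f$)
$k{\left(l \right)} = 2 l$
$R = 1444$ ($R = \left(\left(-24 - 2\right) + 2 \left(-6\right)\right)^{2} = \left(-26 - 12\right)^{2} = \left(-38\right)^{2} = 1444$)
$\frac{1}{R + \left(157 - 79\right) \left(-129\right)} = \frac{1}{1444 + \left(157 - 79\right) \left(-129\right)} = \frac{1}{1444 + 78 \left(-129\right)} = \frac{1}{1444 - 10062} = \frac{1}{-8618} = - \frac{1}{8618}$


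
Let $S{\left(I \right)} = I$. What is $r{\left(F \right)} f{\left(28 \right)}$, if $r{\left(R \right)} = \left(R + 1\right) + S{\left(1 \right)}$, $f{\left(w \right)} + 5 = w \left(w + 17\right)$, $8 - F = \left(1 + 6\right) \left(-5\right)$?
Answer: $56475$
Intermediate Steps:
$F = 43$ ($F = 8 - \left(1 + 6\right) \left(-5\right) = 8 - 7 \left(-5\right) = 8 - -35 = 8 + 35 = 43$)
$f{\left(w \right)} = -5 + w \left(17 + w\right)$ ($f{\left(w \right)} = -5 + w \left(w + 17\right) = -5 + w \left(17 + w\right)$)
$r{\left(R \right)} = 2 + R$ ($r{\left(R \right)} = \left(R + 1\right) + 1 = \left(1 + R\right) + 1 = 2 + R$)
$r{\left(F \right)} f{\left(28 \right)} = \left(2 + 43\right) \left(-5 + 28^{2} + 17 \cdot 28\right) = 45 \left(-5 + 784 + 476\right) = 45 \cdot 1255 = 56475$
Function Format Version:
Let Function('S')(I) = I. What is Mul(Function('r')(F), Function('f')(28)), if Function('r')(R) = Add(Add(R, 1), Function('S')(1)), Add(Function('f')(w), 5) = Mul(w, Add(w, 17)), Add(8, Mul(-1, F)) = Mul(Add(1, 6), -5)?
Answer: 56475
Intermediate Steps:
F = 43 (F = Add(8, Mul(-1, Mul(Add(1, 6), -5))) = Add(8, Mul(-1, Mul(7, -5))) = Add(8, Mul(-1, -35)) = Add(8, 35) = 43)
Function('f')(w) = Add(-5, Mul(w, Add(17, w))) (Function('f')(w) = Add(-5, Mul(w, Add(w, 17))) = Add(-5, Mul(w, Add(17, w))))
Function('r')(R) = Add(2, R) (Function('r')(R) = Add(Add(R, 1), 1) = Add(Add(1, R), 1) = Add(2, R))
Mul(Function('r')(F), Function('f')(28)) = Mul(Add(2, 43), Add(-5, Pow(28, 2), Mul(17, 28))) = Mul(45, Add(-5, 784, 476)) = Mul(45, 1255) = 56475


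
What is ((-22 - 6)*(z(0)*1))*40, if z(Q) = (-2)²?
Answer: -4480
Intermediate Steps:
z(Q) = 4
((-22 - 6)*(z(0)*1))*40 = ((-22 - 6)*(4*1))*40 = -28*4*40 = -112*40 = -4480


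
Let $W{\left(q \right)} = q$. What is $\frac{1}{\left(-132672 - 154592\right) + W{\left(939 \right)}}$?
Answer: $- \frac{1}{286325} \approx -3.4925 \cdot 10^{-6}$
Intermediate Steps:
$\frac{1}{\left(-132672 - 154592\right) + W{\left(939 \right)}} = \frac{1}{\left(-132672 - 154592\right) + 939} = \frac{1}{-287264 + 939} = \frac{1}{-286325} = - \frac{1}{286325}$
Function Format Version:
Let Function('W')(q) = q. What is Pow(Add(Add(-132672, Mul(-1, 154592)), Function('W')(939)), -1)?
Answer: Rational(-1, 286325) ≈ -3.4925e-6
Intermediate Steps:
Pow(Add(Add(-132672, Mul(-1, 154592)), Function('W')(939)), -1) = Pow(Add(Add(-132672, Mul(-1, 154592)), 939), -1) = Pow(Add(Add(-132672, -154592), 939), -1) = Pow(Add(-287264, 939), -1) = Pow(-286325, -1) = Rational(-1, 286325)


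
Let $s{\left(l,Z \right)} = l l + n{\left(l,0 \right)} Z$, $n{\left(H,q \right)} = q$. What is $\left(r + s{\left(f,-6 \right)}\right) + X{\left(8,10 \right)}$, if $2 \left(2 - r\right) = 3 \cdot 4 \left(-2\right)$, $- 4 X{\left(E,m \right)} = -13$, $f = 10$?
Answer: $\frac{469}{4} \approx 117.25$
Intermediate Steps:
$X{\left(E,m \right)} = \frac{13}{4}$ ($X{\left(E,m \right)} = \left(- \frac{1}{4}\right) \left(-13\right) = \frac{13}{4}$)
$r = 14$ ($r = 2 - \frac{3 \cdot 4 \left(-2\right)}{2} = 2 - \frac{12 \left(-2\right)}{2} = 2 - -12 = 2 + 12 = 14$)
$s{\left(l,Z \right)} = l^{2}$ ($s{\left(l,Z \right)} = l l + 0 Z = l^{2} + 0 = l^{2}$)
$\left(r + s{\left(f,-6 \right)}\right) + X{\left(8,10 \right)} = \left(14 + 10^{2}\right) + \frac{13}{4} = \left(14 + 100\right) + \frac{13}{4} = 114 + \frac{13}{4} = \frac{469}{4}$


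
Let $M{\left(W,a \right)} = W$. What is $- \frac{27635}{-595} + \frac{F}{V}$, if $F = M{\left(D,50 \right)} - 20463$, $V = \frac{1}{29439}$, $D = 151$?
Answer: $- \frac{71157825665}{119} \approx -5.9796 \cdot 10^{8}$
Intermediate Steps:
$V = \frac{1}{29439} \approx 3.3969 \cdot 10^{-5}$
$F = -20312$ ($F = 151 - 20463 = -20312$)
$- \frac{27635}{-595} + \frac{F}{V} = - \frac{27635}{-595} - 20312 \frac{1}{\frac{1}{29439}} = \left(-27635\right) \left(- \frac{1}{595}\right) - 597964968 = \frac{5527}{119} - 597964968 = - \frac{71157825665}{119}$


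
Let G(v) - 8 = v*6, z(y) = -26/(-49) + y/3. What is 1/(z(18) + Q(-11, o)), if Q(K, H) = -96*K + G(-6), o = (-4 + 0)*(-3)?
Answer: 49/50692 ≈ 0.00096662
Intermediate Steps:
o = 12 (o = -4*(-3) = 12)
z(y) = 26/49 + y/3 (z(y) = -26*(-1/49) + y*(1/3) = 26/49 + y/3)
G(v) = 8 + 6*v (G(v) = 8 + v*6 = 8 + 6*v)
Q(K, H) = -28 - 96*K (Q(K, H) = -96*K + (8 + 6*(-6)) = -96*K + (8 - 36) = -96*K - 28 = -28 - 96*K)
1/(z(18) + Q(-11, o)) = 1/((26/49 + (1/3)*18) + (-28 - 96*(-11))) = 1/((26/49 + 6) + (-28 + 1056)) = 1/(320/49 + 1028) = 1/(50692/49) = 49/50692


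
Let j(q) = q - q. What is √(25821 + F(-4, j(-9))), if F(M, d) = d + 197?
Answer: √26018 ≈ 161.30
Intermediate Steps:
j(q) = 0
F(M, d) = 197 + d
√(25821 + F(-4, j(-9))) = √(25821 + (197 + 0)) = √(25821 + 197) = √26018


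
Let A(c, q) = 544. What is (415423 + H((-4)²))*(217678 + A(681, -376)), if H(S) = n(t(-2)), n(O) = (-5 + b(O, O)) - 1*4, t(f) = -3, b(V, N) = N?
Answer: 90651819242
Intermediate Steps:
n(O) = -9 + O (n(O) = (-5 + O) - 1*4 = (-5 + O) - 4 = -9 + O)
H(S) = -12 (H(S) = -9 - 3 = -12)
(415423 + H((-4)²))*(217678 + A(681, -376)) = (415423 - 12)*(217678 + 544) = 415411*218222 = 90651819242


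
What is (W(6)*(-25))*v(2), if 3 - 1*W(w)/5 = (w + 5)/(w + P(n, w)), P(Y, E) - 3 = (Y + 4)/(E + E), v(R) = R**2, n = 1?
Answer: -103500/113 ≈ -915.93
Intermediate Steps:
P(Y, E) = 3 + (4 + Y)/(2*E) (P(Y, E) = 3 + (Y + 4)/(E + E) = 3 + (4 + Y)/((2*E)) = 3 + (4 + Y)*(1/(2*E)) = 3 + (4 + Y)/(2*E))
W(w) = 15 - 5*(5 + w)/(w + (5 + 6*w)/(2*w)) (W(w) = 15 - 5*(w + 5)/(w + (4 + 1 + 6*w)/(2*w)) = 15 - 5*(5 + w)/(w + (5 + 6*w)/(2*w)))
(W(6)*(-25))*v(2) = ((5*(15 + 4*6**2 + 8*6)/(5 + 2*6**2 + 6*6))*(-25))*2**2 = ((5*(15 + 4*36 + 48)/(5 + 2*36 + 36))*(-25))*4 = ((5*(15 + 144 + 48)/(5 + 72 + 36))*(-25))*4 = ((5*207/113)*(-25))*4 = ((5*(1/113)*207)*(-25))*4 = ((1035/113)*(-25))*4 = -25875/113*4 = -103500/113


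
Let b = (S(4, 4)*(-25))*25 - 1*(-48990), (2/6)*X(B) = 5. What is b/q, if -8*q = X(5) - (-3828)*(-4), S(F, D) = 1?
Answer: 386920/15297 ≈ 25.294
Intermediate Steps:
X(B) = 15 (X(B) = 3*5 = 15)
q = 15297/8 (q = -(15 - (-3828)*(-4))/8 = -(15 - 132*116)/8 = -(15 - 15312)/8 = -⅛*(-15297) = 15297/8 ≈ 1912.1)
b = 48365 (b = (1*(-25))*25 - 1*(-48990) = -25*25 + 48990 = -625 + 48990 = 48365)
b/q = 48365/(15297/8) = 48365*(8/15297) = 386920/15297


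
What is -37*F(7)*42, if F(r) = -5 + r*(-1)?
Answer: 18648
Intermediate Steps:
F(r) = -5 - r
-37*F(7)*42 = -37*(-5 - 1*7)*42 = -37*(-5 - 7)*42 = -37*(-12)*42 = 444*42 = 18648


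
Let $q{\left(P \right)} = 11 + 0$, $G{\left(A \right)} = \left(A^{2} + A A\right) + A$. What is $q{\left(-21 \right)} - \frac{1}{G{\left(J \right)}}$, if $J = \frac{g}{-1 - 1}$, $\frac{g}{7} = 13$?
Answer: $\frac{45044}{4095} \approx 11.0$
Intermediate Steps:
$g = 91$ ($g = 7 \cdot 13 = 91$)
$J = - \frac{91}{2}$ ($J = \frac{1}{-1 - 1} \cdot 91 = \frac{1}{-2} \cdot 91 = \left(- \frac{1}{2}\right) 91 = - \frac{91}{2} \approx -45.5$)
$G{\left(A \right)} = A + 2 A^{2}$ ($G{\left(A \right)} = \left(A^{2} + A^{2}\right) + A = 2 A^{2} + A = A + 2 A^{2}$)
$q{\left(P \right)} = 11$
$q{\left(-21 \right)} - \frac{1}{G{\left(J \right)}} = 11 - \frac{1}{\left(- \frac{91}{2}\right) \left(1 + 2 \left(- \frac{91}{2}\right)\right)} = 11 - \frac{1}{\left(- \frac{91}{2}\right) \left(1 - 91\right)} = 11 - \frac{1}{\left(- \frac{91}{2}\right) \left(-90\right)} = 11 - \frac{1}{4095} = \frac{45044}{4095}$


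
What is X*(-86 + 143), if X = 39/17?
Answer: 2223/17 ≈ 130.76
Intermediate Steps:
X = 39/17 (X = 39*(1/17) = 39/17 ≈ 2.2941)
X*(-86 + 143) = 39*(-86 + 143)/17 = (39/17)*57 = 2223/17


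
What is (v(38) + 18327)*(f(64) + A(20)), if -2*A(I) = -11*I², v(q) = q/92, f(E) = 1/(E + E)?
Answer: 237406820661/5888 ≈ 4.0320e+7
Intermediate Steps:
f(E) = 1/(2*E)
v(q) = q/92 (v(q) = q*(1/92) = q/92)
A(I) = 11*I²/2 (A(I) = -(-11)*I²/2 = 11*I²/2)
(v(38) + 18327)*(f(64) + A(20)) = ((1/92)*38 + 18327)*((½)/64 + (11/2)*20²) = (19/46 + 18327)*((½)*(1/64) + (11/2)*400) = 843061*(1/128 + 2200)/46 = (843061/46)*(281601/128) = 237406820661/5888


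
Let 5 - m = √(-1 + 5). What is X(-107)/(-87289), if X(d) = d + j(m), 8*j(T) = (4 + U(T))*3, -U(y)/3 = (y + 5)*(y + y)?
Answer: 319/174578 ≈ 0.0018273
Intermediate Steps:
U(y) = -6*y*(5 + y) (U(y) = -3*(y + 5)*(y + y) = -3*(5 + y)*2*y = -6*y*(5 + y))
m = 3 (m = 5 - √(-1 + 5) = 5 - √4 = 5 - 1*2 = 5 - 2 = 3)
j(T) = 3/2 - 9*T*(5 + T)/4 (j(T) = ((4 - 6*T*(5 + T))*3)/8 = (12 - 18*T*(5 + T))/8 = 3/2 - 9*T*(5 + T)/4)
X(d) = -105/2 + d (X(d) = d + (3/2 - 9/4*3*(5 + 3)) = d + (3/2 - 9/4*3*8) = d + (3/2 - 54) = d - 105/2 = -105/2 + d)
X(-107)/(-87289) = (-105/2 - 107)/(-87289) = -319/2*(-1/87289) = 319/174578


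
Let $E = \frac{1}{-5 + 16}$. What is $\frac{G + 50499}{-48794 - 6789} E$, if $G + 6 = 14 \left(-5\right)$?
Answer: $- \frac{50423}{611413} \approx -0.08247$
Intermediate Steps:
$E = \frac{1}{11} \approx 0.090909$
$G = -76$ ($G = -6 + 14 \left(-5\right) = -6 - 70 = -76$)
$\frac{G + 50499}{-48794 - 6789} E = \frac{-76 + 50499}{-48794 - 6789} \cdot \frac{1}{11} = \frac{50423}{-55583} \cdot \frac{1}{11} = 50423 \left(- \frac{1}{55583}\right) \frac{1}{11} = \left(- \frac{50423}{55583}\right) \frac{1}{11} = - \frac{50423}{611413}$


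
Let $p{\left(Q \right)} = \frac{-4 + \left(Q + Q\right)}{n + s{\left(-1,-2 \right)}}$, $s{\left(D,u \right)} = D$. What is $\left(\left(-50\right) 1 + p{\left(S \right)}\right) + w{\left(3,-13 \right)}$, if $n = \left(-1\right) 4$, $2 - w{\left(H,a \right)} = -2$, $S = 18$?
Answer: $- \frac{262}{5} \approx -52.4$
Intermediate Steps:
$w{\left(H,a \right)} = 4$ ($w{\left(H,a \right)} = 2 - -2 = 2 + 2 = 4$)
$n = -4$
$p{\left(Q \right)} = \frac{4}{5} - \frac{2 Q}{5}$ ($p{\left(Q \right)} = \frac{-4 + \left(Q + Q\right)}{-4 - 1} = \frac{-4 + 2 Q}{-5} = \left(-4 + 2 Q\right) \left(- \frac{1}{5}\right) = \frac{4}{5} - \frac{2 Q}{5}$)
$\left(\left(-50\right) 1 + p{\left(S \right)}\right) + w{\left(3,-13 \right)} = \left(\left(-50\right) 1 + \left(\frac{4}{5} - \frac{36}{5}\right)\right) + 4 = \left(-50 + \left(\frac{4}{5} - \frac{36}{5}\right)\right) + 4 = \left(-50 - \frac{32}{5}\right) + 4 = - \frac{282}{5} + 4 = - \frac{262}{5}$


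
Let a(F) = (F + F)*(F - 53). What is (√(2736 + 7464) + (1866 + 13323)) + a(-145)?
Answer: 72609 + 10*√102 ≈ 72710.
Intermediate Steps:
a(F) = 2*F*(-53 + F) (a(F) = (2*F)*(-53 + F) = 2*F*(-53 + F))
(√(2736 + 7464) + (1866 + 13323)) + a(-145) = (√(2736 + 7464) + (1866 + 13323)) + 2*(-145)*(-53 - 145) = (√10200 + 15189) + 2*(-145)*(-198) = (10*√102 + 15189) + 57420 = (15189 + 10*√102) + 57420 = 72609 + 10*√102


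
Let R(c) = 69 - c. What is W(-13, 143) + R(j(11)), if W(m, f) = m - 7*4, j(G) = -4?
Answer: 32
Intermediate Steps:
W(m, f) = -28 + m (W(m, f) = m - 28 = -28 + m)
W(-13, 143) + R(j(11)) = (-28 - 13) + (69 - 1*(-4)) = -41 + (69 + 4) = -41 + 73 = 32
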